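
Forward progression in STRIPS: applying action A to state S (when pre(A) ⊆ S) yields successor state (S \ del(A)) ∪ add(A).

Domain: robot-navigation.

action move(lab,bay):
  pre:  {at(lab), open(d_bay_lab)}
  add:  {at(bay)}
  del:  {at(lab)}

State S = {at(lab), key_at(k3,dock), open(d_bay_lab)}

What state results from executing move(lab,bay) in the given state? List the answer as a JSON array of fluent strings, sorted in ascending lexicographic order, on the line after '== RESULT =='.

Progress:
  pre ⊆ S: {at(lab), open(d_bay_lab)} ⊆ S  — applicable
  S \ del = {key_at(k3,dock), open(d_bay_lab)}
  ∪ add   = {at(bay), key_at(k3,dock), open(d_bay_lab)}

== RESULT ==
["at(bay)", "key_at(k3,dock)", "open(d_bay_lab)"]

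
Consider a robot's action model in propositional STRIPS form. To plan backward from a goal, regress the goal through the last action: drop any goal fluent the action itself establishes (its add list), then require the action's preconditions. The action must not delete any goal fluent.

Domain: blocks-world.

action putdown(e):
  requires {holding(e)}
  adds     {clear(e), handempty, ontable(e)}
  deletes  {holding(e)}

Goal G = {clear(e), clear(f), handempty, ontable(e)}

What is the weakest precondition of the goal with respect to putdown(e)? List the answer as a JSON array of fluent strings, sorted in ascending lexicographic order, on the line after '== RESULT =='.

Regress:
  G ∩ del = {}  (empty — regression defined)
  G \ add = {clear(e), clear(f), handempty, ontable(e)} \ {clear(e), handempty, ontable(e)} = {clear(f)}
  ∪ pre   = {clear(f)} ∪ {holding(e)}
          = {clear(f), holding(e)}

== RESULT ==
["clear(f)", "holding(e)"]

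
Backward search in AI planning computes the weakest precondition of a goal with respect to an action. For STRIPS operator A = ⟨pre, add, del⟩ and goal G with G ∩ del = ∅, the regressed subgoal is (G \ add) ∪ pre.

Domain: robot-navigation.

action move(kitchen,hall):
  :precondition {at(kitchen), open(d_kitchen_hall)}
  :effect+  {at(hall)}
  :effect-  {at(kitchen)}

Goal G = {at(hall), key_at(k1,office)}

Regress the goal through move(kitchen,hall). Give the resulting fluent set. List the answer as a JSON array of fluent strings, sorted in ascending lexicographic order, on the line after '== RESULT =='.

Regress:
  G ∩ del = {}  (empty — regression defined)
  G \ add = {at(hall), key_at(k1,office)} \ {at(hall)} = {key_at(k1,office)}
  ∪ pre   = {key_at(k1,office)} ∪ {at(kitchen), open(d_kitchen_hall)}
          = {at(kitchen), key_at(k1,office), open(d_kitchen_hall)}

== RESULT ==
["at(kitchen)", "key_at(k1,office)", "open(d_kitchen_hall)"]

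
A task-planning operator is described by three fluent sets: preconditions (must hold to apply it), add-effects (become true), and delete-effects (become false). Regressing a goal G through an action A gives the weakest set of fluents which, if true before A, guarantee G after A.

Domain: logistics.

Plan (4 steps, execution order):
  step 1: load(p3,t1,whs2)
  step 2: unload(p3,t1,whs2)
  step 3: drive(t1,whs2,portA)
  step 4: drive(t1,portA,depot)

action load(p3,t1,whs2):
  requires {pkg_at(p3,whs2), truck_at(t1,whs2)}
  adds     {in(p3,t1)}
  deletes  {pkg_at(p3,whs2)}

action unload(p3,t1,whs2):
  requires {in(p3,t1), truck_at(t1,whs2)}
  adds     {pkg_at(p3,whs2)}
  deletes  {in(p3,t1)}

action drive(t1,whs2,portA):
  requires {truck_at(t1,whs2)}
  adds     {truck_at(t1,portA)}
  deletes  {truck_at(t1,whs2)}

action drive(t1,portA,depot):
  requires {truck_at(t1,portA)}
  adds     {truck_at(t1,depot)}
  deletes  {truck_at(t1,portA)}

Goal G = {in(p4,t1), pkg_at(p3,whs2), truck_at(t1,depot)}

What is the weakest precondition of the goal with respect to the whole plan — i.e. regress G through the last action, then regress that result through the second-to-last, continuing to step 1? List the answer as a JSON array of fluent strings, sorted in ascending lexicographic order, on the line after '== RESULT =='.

Work backward from the goal:
  through step 4 (drive(t1,portA,depot)): drop {truck_at(t1,depot)}, keep {in(p4,t1), pkg_at(p3,whs2)}, require {truck_at(t1,portA)}
    → {in(p4,t1), pkg_at(p3,whs2), truck_at(t1,portA)}
  through step 3 (drive(t1,whs2,portA)): drop {truck_at(t1,portA)}, keep {in(p4,t1), pkg_at(p3,whs2)}, require {truck_at(t1,whs2)}
    → {in(p4,t1), pkg_at(p3,whs2), truck_at(t1,whs2)}
  through step 2 (unload(p3,t1,whs2)): drop {pkg_at(p3,whs2)}, keep {in(p4,t1), truck_at(t1,whs2)}, require {in(p3,t1), truck_at(t1,whs2)}
    → {in(p3,t1), in(p4,t1), truck_at(t1,whs2)}
  through step 1 (load(p3,t1,whs2)): drop {in(p3,t1)}, keep {in(p4,t1), truck_at(t1,whs2)}, require {pkg_at(p3,whs2), truck_at(t1,whs2)}
    → {in(p4,t1), pkg_at(p3,whs2), truck_at(t1,whs2)}

== RESULT ==
["in(p4,t1)", "pkg_at(p3,whs2)", "truck_at(t1,whs2)"]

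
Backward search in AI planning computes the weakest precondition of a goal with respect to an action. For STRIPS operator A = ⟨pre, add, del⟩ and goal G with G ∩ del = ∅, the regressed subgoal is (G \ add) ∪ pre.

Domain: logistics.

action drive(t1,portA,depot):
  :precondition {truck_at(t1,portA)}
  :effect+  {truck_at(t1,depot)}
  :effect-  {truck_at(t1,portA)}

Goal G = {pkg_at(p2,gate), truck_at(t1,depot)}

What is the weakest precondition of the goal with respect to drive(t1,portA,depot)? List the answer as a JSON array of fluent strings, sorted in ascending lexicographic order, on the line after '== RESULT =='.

Compute (G \ add) ∪ pre:
  G ∩ del = {}  (empty — regression defined)
  G \ add = {pkg_at(p2,gate), truck_at(t1,depot)} \ {truck_at(t1,depot)} = {pkg_at(p2,gate)}
  ∪ pre   = {pkg_at(p2,gate)} ∪ {truck_at(t1,portA)}
          = {pkg_at(p2,gate), truck_at(t1,portA)}

== RESULT ==
["pkg_at(p2,gate)", "truck_at(t1,portA)"]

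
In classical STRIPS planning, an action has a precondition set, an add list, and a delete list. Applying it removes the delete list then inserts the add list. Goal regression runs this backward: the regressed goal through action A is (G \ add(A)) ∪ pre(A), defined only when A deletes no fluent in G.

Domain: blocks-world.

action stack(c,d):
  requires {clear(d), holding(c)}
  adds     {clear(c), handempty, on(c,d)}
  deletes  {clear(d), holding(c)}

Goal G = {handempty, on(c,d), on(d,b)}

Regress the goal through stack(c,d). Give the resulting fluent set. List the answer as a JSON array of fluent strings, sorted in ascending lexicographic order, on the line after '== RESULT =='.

Compute (G \ add) ∪ pre:
  G ∩ del = {}  (empty — regression defined)
  G \ add = {handempty, on(c,d), on(d,b)} \ {clear(c), handempty, on(c,d)} = {on(d,b)}
  ∪ pre   = {on(d,b)} ∪ {clear(d), holding(c)}
          = {clear(d), holding(c), on(d,b)}

== RESULT ==
["clear(d)", "holding(c)", "on(d,b)"]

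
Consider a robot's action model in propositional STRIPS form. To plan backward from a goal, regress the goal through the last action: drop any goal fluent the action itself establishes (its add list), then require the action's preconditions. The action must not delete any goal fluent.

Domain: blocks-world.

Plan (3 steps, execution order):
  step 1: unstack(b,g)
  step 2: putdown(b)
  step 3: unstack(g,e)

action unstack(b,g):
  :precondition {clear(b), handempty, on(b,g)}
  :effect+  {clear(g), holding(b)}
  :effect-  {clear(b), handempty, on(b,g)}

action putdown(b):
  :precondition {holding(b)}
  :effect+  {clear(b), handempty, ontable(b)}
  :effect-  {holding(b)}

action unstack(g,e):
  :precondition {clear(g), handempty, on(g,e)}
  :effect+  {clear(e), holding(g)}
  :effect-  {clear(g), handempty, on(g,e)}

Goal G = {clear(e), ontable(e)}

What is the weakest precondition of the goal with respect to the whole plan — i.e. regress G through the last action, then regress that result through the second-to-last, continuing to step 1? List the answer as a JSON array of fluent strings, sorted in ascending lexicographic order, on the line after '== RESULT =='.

Work backward from the goal:
  through step 3 (unstack(g,e)): drop {clear(e)}, keep {ontable(e)}, require {clear(g), handempty, on(g,e)}
    → {clear(g), handempty, on(g,e), ontable(e)}
  through step 2 (putdown(b)): drop {handempty}, keep {clear(g), on(g,e), ontable(e)}, require {holding(b)}
    → {clear(g), holding(b), on(g,e), ontable(e)}
  through step 1 (unstack(b,g)): drop {clear(g), holding(b)}, keep {on(g,e), ontable(e)}, require {clear(b), handempty, on(b,g)}
    → {clear(b), handempty, on(b,g), on(g,e), ontable(e)}

== RESULT ==
["clear(b)", "handempty", "on(b,g)", "on(g,e)", "ontable(e)"]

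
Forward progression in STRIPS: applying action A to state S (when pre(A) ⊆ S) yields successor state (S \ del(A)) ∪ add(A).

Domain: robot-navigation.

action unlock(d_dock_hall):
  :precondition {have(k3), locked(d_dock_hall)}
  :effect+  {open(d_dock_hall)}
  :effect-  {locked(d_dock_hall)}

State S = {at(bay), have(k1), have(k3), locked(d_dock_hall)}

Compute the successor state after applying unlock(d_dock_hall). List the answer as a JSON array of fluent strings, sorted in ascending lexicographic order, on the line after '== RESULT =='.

Compute (S \ del) ∪ add:
  pre ⊆ S: {have(k3), locked(d_dock_hall)} ⊆ S  — applicable
  S \ del = {at(bay), have(k1), have(k3)}
  ∪ add   = {at(bay), have(k1), have(k3), open(d_dock_hall)}

== RESULT ==
["at(bay)", "have(k1)", "have(k3)", "open(d_dock_hall)"]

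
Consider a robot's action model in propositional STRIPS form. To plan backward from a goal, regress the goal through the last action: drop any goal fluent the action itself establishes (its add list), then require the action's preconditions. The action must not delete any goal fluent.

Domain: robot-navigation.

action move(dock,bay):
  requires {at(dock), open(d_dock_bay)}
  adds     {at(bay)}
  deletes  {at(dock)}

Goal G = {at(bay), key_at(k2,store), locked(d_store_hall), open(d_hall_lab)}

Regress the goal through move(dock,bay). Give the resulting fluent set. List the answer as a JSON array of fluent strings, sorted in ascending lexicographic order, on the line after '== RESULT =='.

Regress:
  G ∩ del = {}  (empty — regression defined)
  G \ add = {at(bay), key_at(k2,store), locked(d_store_hall), open(d_hall_lab)} \ {at(bay)} = {key_at(k2,store), locked(d_store_hall), open(d_hall_lab)}
  ∪ pre   = {key_at(k2,store), locked(d_store_hall), open(d_hall_lab)} ∪ {at(dock), open(d_dock_bay)}
          = {at(dock), key_at(k2,store), locked(d_store_hall), open(d_dock_bay), open(d_hall_lab)}

== RESULT ==
["at(dock)", "key_at(k2,store)", "locked(d_store_hall)", "open(d_dock_bay)", "open(d_hall_lab)"]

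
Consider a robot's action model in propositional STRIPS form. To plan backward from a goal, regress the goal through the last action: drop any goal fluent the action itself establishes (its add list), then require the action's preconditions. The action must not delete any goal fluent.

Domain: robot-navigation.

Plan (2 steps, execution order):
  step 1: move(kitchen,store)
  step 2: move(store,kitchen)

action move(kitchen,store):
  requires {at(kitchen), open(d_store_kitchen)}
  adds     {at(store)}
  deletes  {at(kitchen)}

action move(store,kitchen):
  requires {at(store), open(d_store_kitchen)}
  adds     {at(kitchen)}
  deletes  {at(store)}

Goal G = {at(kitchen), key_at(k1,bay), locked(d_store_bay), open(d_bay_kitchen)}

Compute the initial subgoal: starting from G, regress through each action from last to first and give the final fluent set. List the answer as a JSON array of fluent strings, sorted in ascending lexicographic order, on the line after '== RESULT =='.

Work backward from the goal:
  through step 2 (move(store,kitchen)): drop {at(kitchen)}, keep {key_at(k1,bay), locked(d_store_bay), open(d_bay_kitchen)}, require {at(store), open(d_store_kitchen)}
    → {at(store), key_at(k1,bay), locked(d_store_bay), open(d_bay_kitchen), open(d_store_kitchen)}
  through step 1 (move(kitchen,store)): drop {at(store)}, keep {key_at(k1,bay), locked(d_store_bay), open(d_bay_kitchen), open(d_store_kitchen)}, require {at(kitchen), open(d_store_kitchen)}
    → {at(kitchen), key_at(k1,bay), locked(d_store_bay), open(d_bay_kitchen), open(d_store_kitchen)}

== RESULT ==
["at(kitchen)", "key_at(k1,bay)", "locked(d_store_bay)", "open(d_bay_kitchen)", "open(d_store_kitchen)"]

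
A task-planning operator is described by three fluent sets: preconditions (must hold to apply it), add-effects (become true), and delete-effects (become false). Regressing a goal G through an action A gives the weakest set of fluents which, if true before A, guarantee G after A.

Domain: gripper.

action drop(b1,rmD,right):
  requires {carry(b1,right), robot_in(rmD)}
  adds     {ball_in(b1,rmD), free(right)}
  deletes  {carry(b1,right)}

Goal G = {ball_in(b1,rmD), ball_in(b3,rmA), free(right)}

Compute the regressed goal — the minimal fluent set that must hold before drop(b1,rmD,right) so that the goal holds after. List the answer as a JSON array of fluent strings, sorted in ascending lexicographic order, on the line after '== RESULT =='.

Regress:
  G ∩ del = {}  (empty — regression defined)
  G \ add = {ball_in(b1,rmD), ball_in(b3,rmA), free(right)} \ {ball_in(b1,rmD), free(right)} = {ball_in(b3,rmA)}
  ∪ pre   = {ball_in(b3,rmA)} ∪ {carry(b1,right), robot_in(rmD)}
          = {ball_in(b3,rmA), carry(b1,right), robot_in(rmD)}

== RESULT ==
["ball_in(b3,rmA)", "carry(b1,right)", "robot_in(rmD)"]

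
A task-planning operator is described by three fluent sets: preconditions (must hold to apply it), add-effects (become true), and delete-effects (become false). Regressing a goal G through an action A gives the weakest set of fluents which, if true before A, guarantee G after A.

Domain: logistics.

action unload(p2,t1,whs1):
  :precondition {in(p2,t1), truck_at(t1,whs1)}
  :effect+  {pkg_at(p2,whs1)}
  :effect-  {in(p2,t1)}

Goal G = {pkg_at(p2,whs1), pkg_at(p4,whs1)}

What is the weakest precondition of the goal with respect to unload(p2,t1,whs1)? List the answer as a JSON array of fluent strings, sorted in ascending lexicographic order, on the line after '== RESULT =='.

Compute (G \ add) ∪ pre:
  G ∩ del = {}  (empty — regression defined)
  G \ add = {pkg_at(p2,whs1), pkg_at(p4,whs1)} \ {pkg_at(p2,whs1)} = {pkg_at(p4,whs1)}
  ∪ pre   = {pkg_at(p4,whs1)} ∪ {in(p2,t1), truck_at(t1,whs1)}
          = {in(p2,t1), pkg_at(p4,whs1), truck_at(t1,whs1)}

== RESULT ==
["in(p2,t1)", "pkg_at(p4,whs1)", "truck_at(t1,whs1)"]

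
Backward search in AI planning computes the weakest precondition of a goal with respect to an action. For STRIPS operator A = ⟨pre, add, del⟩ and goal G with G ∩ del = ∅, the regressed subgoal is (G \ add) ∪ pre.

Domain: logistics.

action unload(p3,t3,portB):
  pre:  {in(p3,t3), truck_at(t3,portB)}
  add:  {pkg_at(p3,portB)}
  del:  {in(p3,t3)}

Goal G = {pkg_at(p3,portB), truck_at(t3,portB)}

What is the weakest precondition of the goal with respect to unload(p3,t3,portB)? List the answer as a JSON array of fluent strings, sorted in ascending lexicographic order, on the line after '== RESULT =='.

Regress:
  G ∩ del = {}  (empty — regression defined)
  G \ add = {pkg_at(p3,portB), truck_at(t3,portB)} \ {pkg_at(p3,portB)} = {truck_at(t3,portB)}
  ∪ pre   = {truck_at(t3,portB)} ∪ {in(p3,t3), truck_at(t3,portB)}
          = {in(p3,t3), truck_at(t3,portB)}

== RESULT ==
["in(p3,t3)", "truck_at(t3,portB)"]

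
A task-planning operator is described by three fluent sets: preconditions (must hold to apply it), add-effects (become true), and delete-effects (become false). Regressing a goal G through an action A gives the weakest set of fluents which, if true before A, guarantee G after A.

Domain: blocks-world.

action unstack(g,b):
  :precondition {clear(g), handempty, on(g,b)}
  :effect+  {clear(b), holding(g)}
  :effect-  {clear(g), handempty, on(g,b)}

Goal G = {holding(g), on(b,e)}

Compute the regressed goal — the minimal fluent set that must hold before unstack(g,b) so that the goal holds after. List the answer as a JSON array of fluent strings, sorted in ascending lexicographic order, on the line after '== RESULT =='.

Regress:
  G ∩ del = {}  (empty — regression defined)
  G \ add = {holding(g), on(b,e)} \ {clear(b), holding(g)} = {on(b,e)}
  ∪ pre   = {on(b,e)} ∪ {clear(g), handempty, on(g,b)}
          = {clear(g), handempty, on(b,e), on(g,b)}

== RESULT ==
["clear(g)", "handempty", "on(b,e)", "on(g,b)"]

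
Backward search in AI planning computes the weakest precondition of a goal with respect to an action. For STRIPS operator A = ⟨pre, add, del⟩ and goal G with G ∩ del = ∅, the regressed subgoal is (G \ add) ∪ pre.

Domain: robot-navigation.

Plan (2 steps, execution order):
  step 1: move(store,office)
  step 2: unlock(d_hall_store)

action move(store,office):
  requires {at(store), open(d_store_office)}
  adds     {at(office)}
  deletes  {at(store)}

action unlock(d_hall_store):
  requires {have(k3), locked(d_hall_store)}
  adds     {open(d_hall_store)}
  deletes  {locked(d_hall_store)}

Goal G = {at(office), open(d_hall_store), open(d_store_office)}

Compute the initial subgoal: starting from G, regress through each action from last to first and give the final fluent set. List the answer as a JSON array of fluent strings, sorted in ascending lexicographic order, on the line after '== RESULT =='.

Work backward from the goal:
  through step 2 (unlock(d_hall_store)): drop {open(d_hall_store)}, keep {at(office), open(d_store_office)}, require {have(k3), locked(d_hall_store)}
    → {at(office), have(k3), locked(d_hall_store), open(d_store_office)}
  through step 1 (move(store,office)): drop {at(office)}, keep {have(k3), locked(d_hall_store), open(d_store_office)}, require {at(store), open(d_store_office)}
    → {at(store), have(k3), locked(d_hall_store), open(d_store_office)}

== RESULT ==
["at(store)", "have(k3)", "locked(d_hall_store)", "open(d_store_office)"]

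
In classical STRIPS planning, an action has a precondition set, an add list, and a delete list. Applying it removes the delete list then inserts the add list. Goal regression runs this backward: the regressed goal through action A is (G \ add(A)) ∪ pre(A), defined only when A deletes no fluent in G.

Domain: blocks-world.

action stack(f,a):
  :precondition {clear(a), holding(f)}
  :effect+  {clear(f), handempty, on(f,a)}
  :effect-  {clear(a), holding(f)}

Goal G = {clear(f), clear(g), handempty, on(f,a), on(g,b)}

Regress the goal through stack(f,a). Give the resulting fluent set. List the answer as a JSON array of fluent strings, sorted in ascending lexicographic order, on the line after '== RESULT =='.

Compute (G \ add) ∪ pre:
  G ∩ del = {}  (empty — regression defined)
  G \ add = {clear(f), clear(g), handempty, on(f,a), on(g,b)} \ {clear(f), handempty, on(f,a)} = {clear(g), on(g,b)}
  ∪ pre   = {clear(g), on(g,b)} ∪ {clear(a), holding(f)}
          = {clear(a), clear(g), holding(f), on(g,b)}

== RESULT ==
["clear(a)", "clear(g)", "holding(f)", "on(g,b)"]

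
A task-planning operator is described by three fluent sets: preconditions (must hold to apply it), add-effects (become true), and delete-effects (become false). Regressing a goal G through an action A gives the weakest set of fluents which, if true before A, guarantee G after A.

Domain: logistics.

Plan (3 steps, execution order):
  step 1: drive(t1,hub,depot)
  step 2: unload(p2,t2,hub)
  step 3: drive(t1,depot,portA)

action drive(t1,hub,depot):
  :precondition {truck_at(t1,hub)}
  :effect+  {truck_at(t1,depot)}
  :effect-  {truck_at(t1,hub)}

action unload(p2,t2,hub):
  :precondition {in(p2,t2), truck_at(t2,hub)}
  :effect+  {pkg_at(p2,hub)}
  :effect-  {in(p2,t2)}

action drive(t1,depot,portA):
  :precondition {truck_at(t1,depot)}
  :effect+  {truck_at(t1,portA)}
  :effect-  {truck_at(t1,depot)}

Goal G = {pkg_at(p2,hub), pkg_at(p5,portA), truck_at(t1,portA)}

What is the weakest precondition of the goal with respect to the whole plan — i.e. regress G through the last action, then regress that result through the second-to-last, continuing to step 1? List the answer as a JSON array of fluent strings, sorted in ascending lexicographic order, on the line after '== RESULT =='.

Regress step by step:
  through step 3 (drive(t1,depot,portA)): drop {truck_at(t1,portA)}, keep {pkg_at(p2,hub), pkg_at(p5,portA)}, require {truck_at(t1,depot)}
    → {pkg_at(p2,hub), pkg_at(p5,portA), truck_at(t1,depot)}
  through step 2 (unload(p2,t2,hub)): drop {pkg_at(p2,hub)}, keep {pkg_at(p5,portA), truck_at(t1,depot)}, require {in(p2,t2), truck_at(t2,hub)}
    → {in(p2,t2), pkg_at(p5,portA), truck_at(t1,depot), truck_at(t2,hub)}
  through step 1 (drive(t1,hub,depot)): drop {truck_at(t1,depot)}, keep {in(p2,t2), pkg_at(p5,portA), truck_at(t2,hub)}, require {truck_at(t1,hub)}
    → {in(p2,t2), pkg_at(p5,portA), truck_at(t1,hub), truck_at(t2,hub)}

== RESULT ==
["in(p2,t2)", "pkg_at(p5,portA)", "truck_at(t1,hub)", "truck_at(t2,hub)"]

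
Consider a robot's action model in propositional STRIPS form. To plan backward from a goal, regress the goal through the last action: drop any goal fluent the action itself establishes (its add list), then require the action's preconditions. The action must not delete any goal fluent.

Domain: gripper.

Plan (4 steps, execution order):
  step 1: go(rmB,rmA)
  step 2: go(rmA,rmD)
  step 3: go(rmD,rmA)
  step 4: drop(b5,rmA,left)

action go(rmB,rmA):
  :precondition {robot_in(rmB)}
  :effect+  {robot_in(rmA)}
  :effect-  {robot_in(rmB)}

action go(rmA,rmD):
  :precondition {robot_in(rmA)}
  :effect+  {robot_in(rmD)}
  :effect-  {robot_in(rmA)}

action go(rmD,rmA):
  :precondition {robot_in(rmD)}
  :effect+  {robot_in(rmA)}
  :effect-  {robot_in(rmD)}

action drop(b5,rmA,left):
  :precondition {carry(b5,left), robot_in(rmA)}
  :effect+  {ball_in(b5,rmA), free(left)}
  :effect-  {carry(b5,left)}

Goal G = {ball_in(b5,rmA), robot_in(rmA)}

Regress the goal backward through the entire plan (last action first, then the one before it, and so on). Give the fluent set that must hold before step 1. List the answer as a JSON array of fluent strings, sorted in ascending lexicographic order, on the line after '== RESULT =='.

Regress step by step:
  through step 4 (drop(b5,rmA,left)): drop {ball_in(b5,rmA)}, keep {robot_in(rmA)}, require {carry(b5,left), robot_in(rmA)}
    → {carry(b5,left), robot_in(rmA)}
  through step 3 (go(rmD,rmA)): drop {robot_in(rmA)}, keep {carry(b5,left)}, require {robot_in(rmD)}
    → {carry(b5,left), robot_in(rmD)}
  through step 2 (go(rmA,rmD)): drop {robot_in(rmD)}, keep {carry(b5,left)}, require {robot_in(rmA)}
    → {carry(b5,left), robot_in(rmA)}
  through step 1 (go(rmB,rmA)): drop {robot_in(rmA)}, keep {carry(b5,left)}, require {robot_in(rmB)}
    → {carry(b5,left), robot_in(rmB)}

== RESULT ==
["carry(b5,left)", "robot_in(rmB)"]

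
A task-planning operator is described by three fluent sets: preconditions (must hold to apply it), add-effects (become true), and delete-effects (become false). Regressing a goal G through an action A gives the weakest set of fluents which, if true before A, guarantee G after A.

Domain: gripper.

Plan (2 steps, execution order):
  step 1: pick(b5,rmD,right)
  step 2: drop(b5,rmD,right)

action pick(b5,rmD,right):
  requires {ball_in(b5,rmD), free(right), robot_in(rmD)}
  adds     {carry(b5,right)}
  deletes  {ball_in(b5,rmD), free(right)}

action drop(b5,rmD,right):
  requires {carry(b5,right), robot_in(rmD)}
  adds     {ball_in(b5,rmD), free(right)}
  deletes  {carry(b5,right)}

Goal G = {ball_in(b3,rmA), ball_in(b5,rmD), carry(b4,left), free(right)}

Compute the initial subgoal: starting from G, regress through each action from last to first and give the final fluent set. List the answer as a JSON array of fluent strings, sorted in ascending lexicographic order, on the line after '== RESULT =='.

Work backward from the goal:
  through step 2 (drop(b5,rmD,right)): drop {ball_in(b5,rmD), free(right)}, keep {ball_in(b3,rmA), carry(b4,left)}, require {carry(b5,right), robot_in(rmD)}
    → {ball_in(b3,rmA), carry(b4,left), carry(b5,right), robot_in(rmD)}
  through step 1 (pick(b5,rmD,right)): drop {carry(b5,right)}, keep {ball_in(b3,rmA), carry(b4,left), robot_in(rmD)}, require {ball_in(b5,rmD), free(right), robot_in(rmD)}
    → {ball_in(b3,rmA), ball_in(b5,rmD), carry(b4,left), free(right), robot_in(rmD)}

== RESULT ==
["ball_in(b3,rmA)", "ball_in(b5,rmD)", "carry(b4,left)", "free(right)", "robot_in(rmD)"]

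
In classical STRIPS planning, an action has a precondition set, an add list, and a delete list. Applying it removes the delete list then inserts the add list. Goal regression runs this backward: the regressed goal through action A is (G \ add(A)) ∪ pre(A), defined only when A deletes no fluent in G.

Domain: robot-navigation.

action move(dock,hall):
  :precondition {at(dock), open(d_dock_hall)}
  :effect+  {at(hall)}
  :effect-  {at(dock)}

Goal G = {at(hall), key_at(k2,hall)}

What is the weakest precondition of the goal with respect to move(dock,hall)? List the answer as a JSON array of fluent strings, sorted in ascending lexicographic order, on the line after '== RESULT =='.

Regress:
  G ∩ del = {}  (empty — regression defined)
  G \ add = {at(hall), key_at(k2,hall)} \ {at(hall)} = {key_at(k2,hall)}
  ∪ pre   = {key_at(k2,hall)} ∪ {at(dock), open(d_dock_hall)}
          = {at(dock), key_at(k2,hall), open(d_dock_hall)}

== RESULT ==
["at(dock)", "key_at(k2,hall)", "open(d_dock_hall)"]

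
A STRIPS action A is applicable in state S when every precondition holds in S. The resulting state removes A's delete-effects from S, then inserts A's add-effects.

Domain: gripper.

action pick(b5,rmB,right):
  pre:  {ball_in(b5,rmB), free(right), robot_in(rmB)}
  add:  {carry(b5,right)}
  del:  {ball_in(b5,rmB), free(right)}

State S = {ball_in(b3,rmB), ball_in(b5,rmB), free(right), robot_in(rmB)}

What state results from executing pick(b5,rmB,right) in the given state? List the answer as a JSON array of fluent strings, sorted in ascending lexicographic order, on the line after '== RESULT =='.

Compute (S \ del) ∪ add:
  pre ⊆ S: {ball_in(b5,rmB), free(right), robot_in(rmB)} ⊆ S  — applicable
  S \ del = {ball_in(b3,rmB), robot_in(rmB)}
  ∪ add   = {ball_in(b3,rmB), carry(b5,right), robot_in(rmB)}

== RESULT ==
["ball_in(b3,rmB)", "carry(b5,right)", "robot_in(rmB)"]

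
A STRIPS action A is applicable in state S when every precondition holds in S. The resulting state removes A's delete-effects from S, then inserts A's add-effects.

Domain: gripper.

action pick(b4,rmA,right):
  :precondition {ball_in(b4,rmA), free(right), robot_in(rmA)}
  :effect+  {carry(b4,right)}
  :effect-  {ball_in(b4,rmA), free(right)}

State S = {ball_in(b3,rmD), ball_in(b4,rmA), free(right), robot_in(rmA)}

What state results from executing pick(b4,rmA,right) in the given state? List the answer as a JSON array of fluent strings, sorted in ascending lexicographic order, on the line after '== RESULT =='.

Progress:
  pre ⊆ S: {ball_in(b4,rmA), free(right), robot_in(rmA)} ⊆ S  — applicable
  S \ del = {ball_in(b3,rmD), robot_in(rmA)}
  ∪ add   = {ball_in(b3,rmD), carry(b4,right), robot_in(rmA)}

== RESULT ==
["ball_in(b3,rmD)", "carry(b4,right)", "robot_in(rmA)"]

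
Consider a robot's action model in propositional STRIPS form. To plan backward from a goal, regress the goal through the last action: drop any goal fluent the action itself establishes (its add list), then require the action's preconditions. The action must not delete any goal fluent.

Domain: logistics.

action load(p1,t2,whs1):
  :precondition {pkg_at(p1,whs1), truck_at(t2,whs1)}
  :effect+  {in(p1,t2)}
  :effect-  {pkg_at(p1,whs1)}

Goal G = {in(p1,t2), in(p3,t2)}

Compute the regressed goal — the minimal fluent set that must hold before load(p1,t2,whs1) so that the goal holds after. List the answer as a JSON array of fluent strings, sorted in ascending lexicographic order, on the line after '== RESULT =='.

Regress:
  G ∩ del = {}  (empty — regression defined)
  G \ add = {in(p1,t2), in(p3,t2)} \ {in(p1,t2)} = {in(p3,t2)}
  ∪ pre   = {in(p3,t2)} ∪ {pkg_at(p1,whs1), truck_at(t2,whs1)}
          = {in(p3,t2), pkg_at(p1,whs1), truck_at(t2,whs1)}

== RESULT ==
["in(p3,t2)", "pkg_at(p1,whs1)", "truck_at(t2,whs1)"]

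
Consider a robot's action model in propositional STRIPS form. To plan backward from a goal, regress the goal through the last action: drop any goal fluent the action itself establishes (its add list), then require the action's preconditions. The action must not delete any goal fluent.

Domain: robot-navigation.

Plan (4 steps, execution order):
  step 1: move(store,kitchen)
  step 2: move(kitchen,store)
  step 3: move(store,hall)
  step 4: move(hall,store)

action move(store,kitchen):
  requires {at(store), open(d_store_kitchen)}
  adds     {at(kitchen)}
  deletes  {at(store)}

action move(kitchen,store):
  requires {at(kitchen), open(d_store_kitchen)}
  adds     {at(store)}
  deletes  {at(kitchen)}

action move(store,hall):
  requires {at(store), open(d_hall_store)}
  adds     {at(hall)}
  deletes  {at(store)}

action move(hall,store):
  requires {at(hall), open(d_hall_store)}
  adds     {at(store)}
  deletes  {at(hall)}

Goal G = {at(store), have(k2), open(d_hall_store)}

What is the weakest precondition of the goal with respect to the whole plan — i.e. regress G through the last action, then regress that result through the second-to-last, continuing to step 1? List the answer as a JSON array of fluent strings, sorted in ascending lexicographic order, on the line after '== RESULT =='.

Regress step by step:
  through step 4 (move(hall,store)): drop {at(store)}, keep {have(k2), open(d_hall_store)}, require {at(hall), open(d_hall_store)}
    → {at(hall), have(k2), open(d_hall_store)}
  through step 3 (move(store,hall)): drop {at(hall)}, keep {have(k2), open(d_hall_store)}, require {at(store), open(d_hall_store)}
    → {at(store), have(k2), open(d_hall_store)}
  through step 2 (move(kitchen,store)): drop {at(store)}, keep {have(k2), open(d_hall_store)}, require {at(kitchen), open(d_store_kitchen)}
    → {at(kitchen), have(k2), open(d_hall_store), open(d_store_kitchen)}
  through step 1 (move(store,kitchen)): drop {at(kitchen)}, keep {have(k2), open(d_hall_store), open(d_store_kitchen)}, require {at(store), open(d_store_kitchen)}
    → {at(store), have(k2), open(d_hall_store), open(d_store_kitchen)}

== RESULT ==
["at(store)", "have(k2)", "open(d_hall_store)", "open(d_store_kitchen)"]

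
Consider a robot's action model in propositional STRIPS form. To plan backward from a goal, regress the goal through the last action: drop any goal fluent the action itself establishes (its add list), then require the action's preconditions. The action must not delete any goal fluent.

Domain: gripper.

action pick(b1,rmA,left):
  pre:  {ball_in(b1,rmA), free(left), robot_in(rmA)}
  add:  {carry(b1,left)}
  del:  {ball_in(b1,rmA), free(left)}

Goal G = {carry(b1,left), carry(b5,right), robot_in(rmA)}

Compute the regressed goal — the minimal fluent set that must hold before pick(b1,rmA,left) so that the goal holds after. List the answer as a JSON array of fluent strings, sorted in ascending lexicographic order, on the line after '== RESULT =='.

Compute (G \ add) ∪ pre:
  G ∩ del = {}  (empty — regression defined)
  G \ add = {carry(b1,left), carry(b5,right), robot_in(rmA)} \ {carry(b1,left)} = {carry(b5,right), robot_in(rmA)}
  ∪ pre   = {carry(b5,right), robot_in(rmA)} ∪ {ball_in(b1,rmA), free(left), robot_in(rmA)}
          = {ball_in(b1,rmA), carry(b5,right), free(left), robot_in(rmA)}

== RESULT ==
["ball_in(b1,rmA)", "carry(b5,right)", "free(left)", "robot_in(rmA)"]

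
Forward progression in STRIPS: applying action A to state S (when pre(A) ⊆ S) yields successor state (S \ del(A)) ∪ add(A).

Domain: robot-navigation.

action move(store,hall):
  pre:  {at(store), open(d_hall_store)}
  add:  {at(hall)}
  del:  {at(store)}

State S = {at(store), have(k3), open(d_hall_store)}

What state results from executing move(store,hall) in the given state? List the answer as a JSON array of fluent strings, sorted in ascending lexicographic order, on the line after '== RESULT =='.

Compute (S \ del) ∪ add:
  pre ⊆ S: {at(store), open(d_hall_store)} ⊆ S  — applicable
  S \ del = {have(k3), open(d_hall_store)}
  ∪ add   = {at(hall), have(k3), open(d_hall_store)}

== RESULT ==
["at(hall)", "have(k3)", "open(d_hall_store)"]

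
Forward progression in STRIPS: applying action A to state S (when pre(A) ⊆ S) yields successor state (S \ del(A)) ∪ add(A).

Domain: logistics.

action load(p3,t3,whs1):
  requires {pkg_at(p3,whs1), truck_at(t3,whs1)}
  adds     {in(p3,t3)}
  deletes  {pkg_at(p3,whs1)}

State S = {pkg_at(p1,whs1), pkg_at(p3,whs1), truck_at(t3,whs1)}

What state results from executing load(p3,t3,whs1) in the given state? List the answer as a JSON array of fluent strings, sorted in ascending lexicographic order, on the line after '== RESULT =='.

Progress:
  pre ⊆ S: {pkg_at(p3,whs1), truck_at(t3,whs1)} ⊆ S  — applicable
  S \ del = {pkg_at(p1,whs1), truck_at(t3,whs1)}
  ∪ add   = {in(p3,t3), pkg_at(p1,whs1), truck_at(t3,whs1)}

== RESULT ==
["in(p3,t3)", "pkg_at(p1,whs1)", "truck_at(t3,whs1)"]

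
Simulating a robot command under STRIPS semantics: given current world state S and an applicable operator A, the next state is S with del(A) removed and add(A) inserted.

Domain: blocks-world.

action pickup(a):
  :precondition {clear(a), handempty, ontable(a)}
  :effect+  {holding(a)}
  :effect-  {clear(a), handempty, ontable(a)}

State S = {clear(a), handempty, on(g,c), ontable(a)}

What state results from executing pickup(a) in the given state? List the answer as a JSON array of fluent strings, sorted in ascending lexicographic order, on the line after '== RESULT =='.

Compute (S \ del) ∪ add:
  pre ⊆ S: {clear(a), handempty, ontable(a)} ⊆ S  — applicable
  S \ del = {on(g,c)}
  ∪ add   = {holding(a), on(g,c)}

== RESULT ==
["holding(a)", "on(g,c)"]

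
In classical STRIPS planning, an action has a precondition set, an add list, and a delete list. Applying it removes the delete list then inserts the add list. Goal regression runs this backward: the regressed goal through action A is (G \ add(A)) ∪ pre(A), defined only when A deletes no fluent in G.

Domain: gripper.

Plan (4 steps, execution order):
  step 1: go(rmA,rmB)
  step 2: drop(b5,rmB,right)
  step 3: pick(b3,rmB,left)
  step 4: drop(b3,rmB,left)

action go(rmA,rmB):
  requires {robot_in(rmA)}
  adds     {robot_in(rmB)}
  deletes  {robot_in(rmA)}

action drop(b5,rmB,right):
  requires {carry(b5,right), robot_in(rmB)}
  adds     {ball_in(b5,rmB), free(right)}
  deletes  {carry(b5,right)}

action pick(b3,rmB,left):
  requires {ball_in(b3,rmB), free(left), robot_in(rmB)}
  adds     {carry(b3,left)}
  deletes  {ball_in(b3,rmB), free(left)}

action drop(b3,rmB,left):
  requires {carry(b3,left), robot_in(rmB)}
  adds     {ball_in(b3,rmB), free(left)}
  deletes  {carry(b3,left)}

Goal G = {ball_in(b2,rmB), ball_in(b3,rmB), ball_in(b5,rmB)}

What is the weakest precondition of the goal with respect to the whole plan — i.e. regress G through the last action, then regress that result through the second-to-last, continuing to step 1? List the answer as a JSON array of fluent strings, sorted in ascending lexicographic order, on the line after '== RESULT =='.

Regress step by step:
  through step 4 (drop(b3,rmB,left)): drop {ball_in(b3,rmB)}, keep {ball_in(b2,rmB), ball_in(b5,rmB)}, require {carry(b3,left), robot_in(rmB)}
    → {ball_in(b2,rmB), ball_in(b5,rmB), carry(b3,left), robot_in(rmB)}
  through step 3 (pick(b3,rmB,left)): drop {carry(b3,left)}, keep {ball_in(b2,rmB), ball_in(b5,rmB), robot_in(rmB)}, require {ball_in(b3,rmB), free(left), robot_in(rmB)}
    → {ball_in(b2,rmB), ball_in(b3,rmB), ball_in(b5,rmB), free(left), robot_in(rmB)}
  through step 2 (drop(b5,rmB,right)): drop {ball_in(b5,rmB)}, keep {ball_in(b2,rmB), ball_in(b3,rmB), free(left), robot_in(rmB)}, require {carry(b5,right), robot_in(rmB)}
    → {ball_in(b2,rmB), ball_in(b3,rmB), carry(b5,right), free(left), robot_in(rmB)}
  through step 1 (go(rmA,rmB)): drop {robot_in(rmB)}, keep {ball_in(b2,rmB), ball_in(b3,rmB), carry(b5,right), free(left)}, require {robot_in(rmA)}
    → {ball_in(b2,rmB), ball_in(b3,rmB), carry(b5,right), free(left), robot_in(rmA)}

== RESULT ==
["ball_in(b2,rmB)", "ball_in(b3,rmB)", "carry(b5,right)", "free(left)", "robot_in(rmA)"]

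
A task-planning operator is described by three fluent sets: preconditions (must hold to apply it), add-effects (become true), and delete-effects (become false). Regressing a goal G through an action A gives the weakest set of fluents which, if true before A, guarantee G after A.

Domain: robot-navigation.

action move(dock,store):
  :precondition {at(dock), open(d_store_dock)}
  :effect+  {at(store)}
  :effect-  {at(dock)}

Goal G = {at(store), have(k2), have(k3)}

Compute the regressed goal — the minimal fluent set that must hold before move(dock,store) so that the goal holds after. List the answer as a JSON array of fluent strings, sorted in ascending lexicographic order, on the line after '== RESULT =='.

Regress:
  G ∩ del = {}  (empty — regression defined)
  G \ add = {at(store), have(k2), have(k3)} \ {at(store)} = {have(k2), have(k3)}
  ∪ pre   = {have(k2), have(k3)} ∪ {at(dock), open(d_store_dock)}
          = {at(dock), have(k2), have(k3), open(d_store_dock)}

== RESULT ==
["at(dock)", "have(k2)", "have(k3)", "open(d_store_dock)"]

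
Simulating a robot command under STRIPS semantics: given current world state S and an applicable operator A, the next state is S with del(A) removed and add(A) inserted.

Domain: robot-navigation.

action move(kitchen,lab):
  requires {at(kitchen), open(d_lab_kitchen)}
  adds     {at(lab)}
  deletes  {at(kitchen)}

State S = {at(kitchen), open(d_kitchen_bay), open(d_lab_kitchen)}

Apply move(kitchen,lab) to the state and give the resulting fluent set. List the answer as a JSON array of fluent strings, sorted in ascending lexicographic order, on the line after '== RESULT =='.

Progress:
  pre ⊆ S: {at(kitchen), open(d_lab_kitchen)} ⊆ S  — applicable
  S \ del = {open(d_kitchen_bay), open(d_lab_kitchen)}
  ∪ add   = {at(lab), open(d_kitchen_bay), open(d_lab_kitchen)}

== RESULT ==
["at(lab)", "open(d_kitchen_bay)", "open(d_lab_kitchen)"]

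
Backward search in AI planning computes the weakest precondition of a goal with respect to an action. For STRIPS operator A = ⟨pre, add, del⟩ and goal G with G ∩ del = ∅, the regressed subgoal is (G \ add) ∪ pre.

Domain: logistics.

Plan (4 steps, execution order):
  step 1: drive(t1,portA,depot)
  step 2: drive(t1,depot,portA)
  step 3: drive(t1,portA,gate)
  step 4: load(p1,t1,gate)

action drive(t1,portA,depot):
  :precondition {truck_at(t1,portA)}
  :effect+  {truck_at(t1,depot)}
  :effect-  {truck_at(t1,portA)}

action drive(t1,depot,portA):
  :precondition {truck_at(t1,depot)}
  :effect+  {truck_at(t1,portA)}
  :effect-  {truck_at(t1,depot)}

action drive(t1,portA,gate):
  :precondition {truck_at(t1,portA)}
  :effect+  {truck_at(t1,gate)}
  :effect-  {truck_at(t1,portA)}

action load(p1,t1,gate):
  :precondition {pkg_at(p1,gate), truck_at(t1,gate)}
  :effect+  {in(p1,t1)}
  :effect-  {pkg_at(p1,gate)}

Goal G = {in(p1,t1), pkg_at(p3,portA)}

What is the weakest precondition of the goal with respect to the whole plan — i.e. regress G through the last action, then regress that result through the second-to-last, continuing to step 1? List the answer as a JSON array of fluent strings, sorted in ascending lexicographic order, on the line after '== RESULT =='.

Work backward from the goal:
  through step 4 (load(p1,t1,gate)): drop {in(p1,t1)}, keep {pkg_at(p3,portA)}, require {pkg_at(p1,gate), truck_at(t1,gate)}
    → {pkg_at(p1,gate), pkg_at(p3,portA), truck_at(t1,gate)}
  through step 3 (drive(t1,portA,gate)): drop {truck_at(t1,gate)}, keep {pkg_at(p1,gate), pkg_at(p3,portA)}, require {truck_at(t1,portA)}
    → {pkg_at(p1,gate), pkg_at(p3,portA), truck_at(t1,portA)}
  through step 2 (drive(t1,depot,portA)): drop {truck_at(t1,portA)}, keep {pkg_at(p1,gate), pkg_at(p3,portA)}, require {truck_at(t1,depot)}
    → {pkg_at(p1,gate), pkg_at(p3,portA), truck_at(t1,depot)}
  through step 1 (drive(t1,portA,depot)): drop {truck_at(t1,depot)}, keep {pkg_at(p1,gate), pkg_at(p3,portA)}, require {truck_at(t1,portA)}
    → {pkg_at(p1,gate), pkg_at(p3,portA), truck_at(t1,portA)}

== RESULT ==
["pkg_at(p1,gate)", "pkg_at(p3,portA)", "truck_at(t1,portA)"]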